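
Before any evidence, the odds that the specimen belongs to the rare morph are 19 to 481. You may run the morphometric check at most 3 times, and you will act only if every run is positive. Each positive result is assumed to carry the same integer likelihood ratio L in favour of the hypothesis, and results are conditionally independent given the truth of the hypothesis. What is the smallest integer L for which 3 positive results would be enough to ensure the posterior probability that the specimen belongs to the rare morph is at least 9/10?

Prior odds = 19/481.
Target odds = 0.9/0.1 = 9.
Need L³ ≥ 9 ÷ (19/481) = 4329/19.
6³ = 216 < 4329/19 ≤ 343 = 7³, so L = 7.

7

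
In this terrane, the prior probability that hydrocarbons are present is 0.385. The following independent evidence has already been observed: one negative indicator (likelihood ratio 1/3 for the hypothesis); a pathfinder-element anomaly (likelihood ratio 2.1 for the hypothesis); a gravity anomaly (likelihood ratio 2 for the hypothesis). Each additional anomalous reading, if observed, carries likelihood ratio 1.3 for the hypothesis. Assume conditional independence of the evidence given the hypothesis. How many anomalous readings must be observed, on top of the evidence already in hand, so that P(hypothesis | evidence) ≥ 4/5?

6

Prior odds = 0.385/0.615 = 77/123.
Combined Bayes factor of the evidence already in hand = (1/3) × 2.1 × 2 = 1.4.
Odds after that evidence = (77/123) × 1.4 = 539/615.
Target odds = 0.8/0.2 = 4.
Need 1.3ⁿ ≥ 4 ÷ (539/615) = 2460/539.
1.3⁵ = 371293/100000 falls short of 2460/539 but 1.3⁶ = 4826809/1000000 reaches it, so n = 6.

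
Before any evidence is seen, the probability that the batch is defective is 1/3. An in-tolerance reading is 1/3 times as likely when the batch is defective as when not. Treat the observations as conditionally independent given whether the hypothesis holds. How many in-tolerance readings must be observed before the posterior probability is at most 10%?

Prior odds: (1/3) ÷ (2/3) = 0.5.
Likelihood ratio per in-tolerance reading = 1/3.
Target posterior odds = 0.1/0.9 = 1/9.
Need 0.5 × (1/3)ⁿ ≤ 1/9, i.e. (1/3)ⁿ ≤ 2/9.
(1/3)¹ = 1/3 is still above 2/9 but (1/3)² = 1/9 is at or below it, so n = 2.

2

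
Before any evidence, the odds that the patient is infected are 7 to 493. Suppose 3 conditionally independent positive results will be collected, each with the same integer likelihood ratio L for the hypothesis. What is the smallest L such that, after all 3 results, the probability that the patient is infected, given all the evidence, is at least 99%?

Prior odds = 7/493.
Target odds = 0.99/0.01 = 99.
Need L³ ≥ 99 ÷ (7/493) = 48807/7.
19³ = 6859 < 48807/7 ≤ 8000 = 20³, so L = 20.

20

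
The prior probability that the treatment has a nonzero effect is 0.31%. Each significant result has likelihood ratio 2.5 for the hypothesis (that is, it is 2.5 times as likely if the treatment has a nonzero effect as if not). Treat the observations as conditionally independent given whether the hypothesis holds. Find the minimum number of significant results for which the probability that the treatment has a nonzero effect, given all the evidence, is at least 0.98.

Prior odds = 0.0031/0.9969 = 31/9969.
Likelihood ratio per significant result = 2.5.
Target posterior odds = 0.98/0.02 = 49.
Require 2.5ⁿ ≥ 49 ÷ (31/9969) = 488481/31.
2.5¹⁰ = 9765625/1024 falls short of 488481/31 but 2.5¹¹ = 48828125/2048 reaches it, so n = 11.

11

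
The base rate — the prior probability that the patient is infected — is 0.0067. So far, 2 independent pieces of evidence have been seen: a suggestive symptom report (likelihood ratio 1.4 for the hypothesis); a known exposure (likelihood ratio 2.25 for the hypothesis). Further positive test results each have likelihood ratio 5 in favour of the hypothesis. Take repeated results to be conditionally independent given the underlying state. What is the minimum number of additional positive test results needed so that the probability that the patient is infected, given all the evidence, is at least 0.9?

Prior odds = 0.0067/0.9933 = 67/9933.
Combined Bayes factor of the evidence already in hand = 1.4 × 2.25 = 3.15.
Odds after that evidence = (67/9933) × 3.15 = 201/9460.
Target odds = 0.9/0.1 = 9.
Need 5ⁿ ≥ 9 ÷ (201/9460) = 28380/67.
5³ = 125 falls short of 28380/67 but 5⁴ = 625 reaches it, so n = 4.

4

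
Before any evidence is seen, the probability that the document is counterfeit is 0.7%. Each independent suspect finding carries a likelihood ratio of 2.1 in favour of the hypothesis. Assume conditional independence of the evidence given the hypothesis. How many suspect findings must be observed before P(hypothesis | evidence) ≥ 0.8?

Prior odds: 0.007 ÷ 0.993 = 7/993.
Likelihood ratio per suspect finding = 2.1.
Target posterior odds = 0.8/0.2 = 4.
Require 2.1ⁿ ≥ 4 ÷ (7/993) = 3972/7.
2.1⁸ ≈378.229 falls short of 3972/7 but 2.1⁹ ≈794.28 reaches it, so n = 9.

9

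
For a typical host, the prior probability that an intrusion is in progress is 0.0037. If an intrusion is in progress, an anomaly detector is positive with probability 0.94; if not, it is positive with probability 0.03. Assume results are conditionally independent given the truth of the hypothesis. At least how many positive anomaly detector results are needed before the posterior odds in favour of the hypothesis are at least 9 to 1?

Prior odds = 0.0037/0.9963 = 37/9963.
Likelihood ratio of a positive = 0.94/0.03 = 94/3.
Target odds = 9.
Require (94/3)ⁿ ≥ 9 ÷ (37/9963) = 89667/37.
(94/3)² = 8836/9 falls short of 89667/37 but (94/3)³ = 830584/27 reaches it, so n = 3.

3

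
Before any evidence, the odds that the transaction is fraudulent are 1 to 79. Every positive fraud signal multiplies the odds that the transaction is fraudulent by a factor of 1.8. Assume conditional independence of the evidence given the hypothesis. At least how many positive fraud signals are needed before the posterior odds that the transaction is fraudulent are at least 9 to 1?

Prior odds = 1/79.
Likelihood ratio per positive fraud signal = 1.8.
Target odds = 9.
Require 1.8ⁿ ≥ 9 ÷ (1/79) = 711.
1.8¹¹ ≈642.684 falls short of 711 but 1.8¹² ≈1156.83 reaches it, so n = 12.

12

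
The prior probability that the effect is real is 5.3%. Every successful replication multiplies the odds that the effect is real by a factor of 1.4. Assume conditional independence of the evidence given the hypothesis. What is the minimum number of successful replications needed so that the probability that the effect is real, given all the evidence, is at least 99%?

Prior odds = 0.053/0.947 = 53/947.
Likelihood ratio per successful replication = 1.4.
Target posterior odds = 0.99/0.01 = 99.
Need (53/947) × 1.4ⁿ ≥ 99, i.e. 1.4ⁿ ≥ 93753/53.
1.4²² ≈1639.9 falls short of 93753/53 but 1.4²³ ≈2295.86 reaches it, so n = 23.

23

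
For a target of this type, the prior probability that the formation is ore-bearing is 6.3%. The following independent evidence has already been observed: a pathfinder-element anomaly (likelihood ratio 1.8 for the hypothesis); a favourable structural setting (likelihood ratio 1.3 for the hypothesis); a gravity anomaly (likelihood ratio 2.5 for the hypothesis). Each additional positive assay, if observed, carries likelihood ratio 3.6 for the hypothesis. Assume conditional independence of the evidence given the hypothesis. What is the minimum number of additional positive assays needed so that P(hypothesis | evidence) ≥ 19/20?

Prior odds = 0.063/0.937 = 63/937.
Combined Bayes factor of the evidence already in hand = 1.8 × 1.3 × 2.5 = 5.85.
Odds after that evidence = (63/937) × 5.85 = 7371/18740.
Target odds = 0.95/0.05 = 19.
Need 3.6ⁿ ≥ 19 ÷ (7371/18740) = 356060/7371.
3.6³ = 46.656 falls short of 356060/7371 but 3.6⁴ = 167.9616 reaches it, so n = 4.

4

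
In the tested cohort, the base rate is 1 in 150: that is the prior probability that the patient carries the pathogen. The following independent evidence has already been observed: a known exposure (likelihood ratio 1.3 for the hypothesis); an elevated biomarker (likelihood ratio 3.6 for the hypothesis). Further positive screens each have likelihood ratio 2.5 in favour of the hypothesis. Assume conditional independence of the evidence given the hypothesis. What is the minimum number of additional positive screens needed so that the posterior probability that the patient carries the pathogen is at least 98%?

9

Prior odds = (1/150)/(149/150) = 1/149.
Combined Bayes factor of the evidence already in hand = 1.3 × 3.6 = 4.68.
Odds after that evidence = (1/149) × 4.68 = 117/3725.
Target odds = 0.98/0.02 = 49.
Need 2.5ⁿ ≥ 49 ÷ (117/3725) = 182525/117.
2.5⁸ = 390625/256 falls short of 182525/117 but 2.5⁹ = 1953125/512 reaches it, so n = 9.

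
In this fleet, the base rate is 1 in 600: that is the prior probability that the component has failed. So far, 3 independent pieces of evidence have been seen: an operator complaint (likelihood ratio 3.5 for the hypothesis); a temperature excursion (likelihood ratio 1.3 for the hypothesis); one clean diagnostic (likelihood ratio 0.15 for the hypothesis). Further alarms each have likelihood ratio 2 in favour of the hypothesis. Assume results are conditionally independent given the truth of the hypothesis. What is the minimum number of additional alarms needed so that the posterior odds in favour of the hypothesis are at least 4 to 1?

12

Prior odds = (1/600)/(599/600) = 1/599.
Combined Bayes factor of the evidence already in hand = 3.5 × 1.3 × 0.15 = 0.6825.
Odds after that evidence = (1/599) × 0.6825 = 273/239600.
Target odds = 4.
Need 2ⁿ ≥ 4 ÷ (273/239600) = 958400/273.
2¹¹ = 2048 falls short of 958400/273 but 2¹² = 4096 reaches it, so n = 12.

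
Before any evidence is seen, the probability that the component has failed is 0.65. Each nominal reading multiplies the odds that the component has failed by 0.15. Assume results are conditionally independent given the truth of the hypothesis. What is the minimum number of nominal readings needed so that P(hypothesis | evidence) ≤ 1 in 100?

3

Prior odds = 0.65/0.35 = 13/7.
Likelihood ratio per nominal reading = 0.15.
Target posterior odds = 0.01/0.99 = 1/99.
Require 0.15ⁿ ≤ 1/99 ÷ (13/7) = 7/1287.
0.15² = 0.0225 is still above 7/1287 but 0.15³ = 0.003375 is at or below it, so n = 3.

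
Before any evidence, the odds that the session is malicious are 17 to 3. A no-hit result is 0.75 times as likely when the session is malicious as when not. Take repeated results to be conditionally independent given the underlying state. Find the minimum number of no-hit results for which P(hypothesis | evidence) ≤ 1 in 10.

14

Prior odds = 17/3.
Likelihood ratio per no-hit result = 0.75.
Target odds: 0.1 ÷ 0.9 = 1/9.
Need (17/3) × 0.75ⁿ ≤ 1/9, i.e. 0.75ⁿ ≤ 1/51.
0.75¹³ = 1594323/67108864 is still above 1/51 but 0.75¹⁴ = 4782969/268435456 is at or below it, so n = 14.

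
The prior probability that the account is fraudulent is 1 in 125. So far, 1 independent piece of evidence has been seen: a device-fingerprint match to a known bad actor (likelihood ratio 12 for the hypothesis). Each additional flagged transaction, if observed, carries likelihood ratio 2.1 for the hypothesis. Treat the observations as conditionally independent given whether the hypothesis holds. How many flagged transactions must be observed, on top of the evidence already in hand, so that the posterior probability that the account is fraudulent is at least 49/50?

Prior odds = 0.008/0.992 = 1/124.
Bayes factor of the evidence already in hand = 12.
Odds after that evidence = (1/124) × 12 = 3/31.
Target odds = 0.98/0.02 = 49.
Need 2.1ⁿ ≥ 49 ÷ (3/31) = 1519/3.
2.1⁸ ≈378.229 falls short of 1519/3 but 2.1⁹ ≈794.28 reaches it, so n = 9.

9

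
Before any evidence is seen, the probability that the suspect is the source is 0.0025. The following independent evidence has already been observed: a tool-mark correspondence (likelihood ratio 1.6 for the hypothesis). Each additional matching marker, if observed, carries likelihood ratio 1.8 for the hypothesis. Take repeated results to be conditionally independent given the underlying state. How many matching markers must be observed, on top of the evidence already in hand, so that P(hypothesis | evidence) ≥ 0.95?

Prior odds = 0.0025/0.9975 = 1/399.
Bayes factor of the evidence already in hand = 1.6.
Odds after that evidence = (1/399) × 1.6 = 8/1995.
Target odds = 0.95/0.05 = 19.
Need 1.8ⁿ ≥ 19 ÷ (8/1995) = 4738.125.
1.8¹⁴ ≈3748.13 falls short of 4738.125 but 1.8¹⁵ ≈6746.64 reaches it, so n = 15.

15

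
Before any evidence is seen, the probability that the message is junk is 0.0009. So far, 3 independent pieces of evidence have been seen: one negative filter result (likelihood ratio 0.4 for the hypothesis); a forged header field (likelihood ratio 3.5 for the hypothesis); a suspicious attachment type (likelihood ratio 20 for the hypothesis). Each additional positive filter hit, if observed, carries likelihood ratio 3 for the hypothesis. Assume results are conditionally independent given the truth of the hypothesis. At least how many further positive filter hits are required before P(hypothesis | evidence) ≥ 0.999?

Prior odds = 0.0009/0.9991 = 9/9991.
Combined Bayes factor of the evidence already in hand = 0.4 × 3.5 × 20 = 28.
Odds after that evidence = (9/9991) × 28 = 252/9991.
Target odds = 0.999/0.001 = 999.
Need 3ⁿ ≥ 999 ÷ (252/9991) = 1109001/28.
3⁹ = 19683 falls short of 1109001/28 but 3¹⁰ = 59049 reaches it, so n = 10.

10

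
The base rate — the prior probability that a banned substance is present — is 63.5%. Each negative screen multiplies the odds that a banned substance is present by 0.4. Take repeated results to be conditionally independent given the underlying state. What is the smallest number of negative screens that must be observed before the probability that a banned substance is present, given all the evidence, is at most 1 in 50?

Prior odds = 0.635/0.365 = 127/73.
Likelihood ratio per negative screen = 0.4.
Target posterior odds = 0.02/0.98 = 1/49.
Require 0.4ⁿ ≤ 1/49 ÷ (127/73) = 73/6223.
0.4⁴ = 0.0256 is still above 73/6223 but 0.4⁵ = 0.01024 is at or below it, so n = 5.

5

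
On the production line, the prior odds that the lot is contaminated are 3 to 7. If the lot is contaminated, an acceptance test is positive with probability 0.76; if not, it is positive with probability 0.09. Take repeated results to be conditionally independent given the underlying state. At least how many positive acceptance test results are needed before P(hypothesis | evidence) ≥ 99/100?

Prior odds = 3/7.
Likelihood ratio of a positive = 0.76/0.09 = 76/9.
Target posterior odds = 0.99/0.01 = 99.
Require (76/9)ⁿ ≥ 99 ÷ (3/7) = 231.
(76/9)² = 5776/81 falls short of 231 but (76/9)³ = 438976/729 reaches it, so n = 3.

3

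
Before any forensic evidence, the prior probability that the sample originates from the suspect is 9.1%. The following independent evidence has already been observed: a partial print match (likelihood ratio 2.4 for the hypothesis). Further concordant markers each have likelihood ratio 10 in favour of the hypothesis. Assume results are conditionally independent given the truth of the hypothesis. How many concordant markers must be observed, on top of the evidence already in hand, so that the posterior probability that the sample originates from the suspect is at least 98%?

Prior odds = 0.091/0.909 = 91/909.
Bayes factor of the evidence already in hand = 2.4.
Odds after that evidence = (91/909) × 2.4 = 364/1515.
Target odds = 0.98/0.02 = 49.
Need 10ⁿ ≥ 49 ÷ (364/1515) = 10605/52.
10² = 100 falls short of 10605/52 but 10³ = 1000 reaches it, so n = 3.

3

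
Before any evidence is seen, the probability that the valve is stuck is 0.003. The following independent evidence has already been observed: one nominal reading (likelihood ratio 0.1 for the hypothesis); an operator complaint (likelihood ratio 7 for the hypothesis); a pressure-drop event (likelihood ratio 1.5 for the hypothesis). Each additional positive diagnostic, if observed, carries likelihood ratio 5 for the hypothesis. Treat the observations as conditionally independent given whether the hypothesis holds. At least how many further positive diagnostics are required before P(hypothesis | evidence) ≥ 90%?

5

Prior odds = 0.003/0.997 = 3/997.
Combined Bayes factor of the evidence already in hand = 0.1 × 7 × 1.5 = 1.05.
Odds after that evidence = (3/997) × 1.05 = 63/19940.
Target odds = 0.9/0.1 = 9.
Need 5ⁿ ≥ 9 ÷ (63/19940) = 19940/7.
5⁴ = 625 falls short of 19940/7 but 5⁵ = 3125 reaches it, so n = 5.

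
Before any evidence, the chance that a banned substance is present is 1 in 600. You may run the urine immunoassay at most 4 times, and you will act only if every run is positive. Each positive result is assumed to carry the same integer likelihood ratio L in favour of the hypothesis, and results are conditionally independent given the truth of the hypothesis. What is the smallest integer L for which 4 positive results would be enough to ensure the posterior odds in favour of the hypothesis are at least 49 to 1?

14

Prior odds = (1/600)/(599/600) = 1/599.
Target odds = 49.
Need L⁴ ≥ 49 ÷ (1/599) = 29351.
13⁴ = 28561 < 29351 ≤ 38416 = 14⁴, so L = 14.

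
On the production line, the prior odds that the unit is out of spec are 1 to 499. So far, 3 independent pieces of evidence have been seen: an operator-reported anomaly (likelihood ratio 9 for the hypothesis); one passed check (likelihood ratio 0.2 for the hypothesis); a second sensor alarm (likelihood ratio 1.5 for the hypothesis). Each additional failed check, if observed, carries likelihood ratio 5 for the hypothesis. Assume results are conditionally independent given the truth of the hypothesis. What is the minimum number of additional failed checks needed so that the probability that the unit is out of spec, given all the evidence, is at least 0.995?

Prior odds = 1/499.
Combined Bayes factor of the evidence already in hand = 9 × 0.2 × 1.5 = 2.7.
Odds after that evidence = (1/499) × 2.7 = 27/4990.
Target odds = 0.995/0.005 = 199.
Need 5ⁿ ≥ 199 ÷ (27/4990) = 993010/27.
5⁶ = 15625 falls short of 993010/27 but 5⁷ = 78125 reaches it, so n = 7.

7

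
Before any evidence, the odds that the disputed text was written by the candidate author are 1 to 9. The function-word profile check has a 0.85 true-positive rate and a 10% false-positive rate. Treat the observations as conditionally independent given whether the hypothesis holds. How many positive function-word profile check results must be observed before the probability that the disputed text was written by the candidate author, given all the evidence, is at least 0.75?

Prior odds = 1/9.
Likelihood ratio of a positive result = 0.85/0.1 = 8.5.
Target posterior odds = 0.75/0.25 = 3.
Need (1/9) × 8.5ⁿ ≥ 3, i.e. 8.5ⁿ ≥ 27.
8.5¹ = 8.5 falls short of 27 but 8.5² = 72.25 reaches it, so n = 2.

2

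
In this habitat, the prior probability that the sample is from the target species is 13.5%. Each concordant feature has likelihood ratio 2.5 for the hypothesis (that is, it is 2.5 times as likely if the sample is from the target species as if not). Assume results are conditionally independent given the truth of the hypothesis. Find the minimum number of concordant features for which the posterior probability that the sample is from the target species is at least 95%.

6

Prior odds = 0.135/0.865 = 27/173.
Likelihood ratio per concordant feature = 2.5.
Target posterior odds = 0.95/0.05 = 19.
Require 2.5ⁿ ≥ 19 ÷ (27/173) = 3287/27.
2.5⁵ = 97.65625 falls short of 3287/27 but 2.5⁶ = 244.140625 reaches it, so n = 6.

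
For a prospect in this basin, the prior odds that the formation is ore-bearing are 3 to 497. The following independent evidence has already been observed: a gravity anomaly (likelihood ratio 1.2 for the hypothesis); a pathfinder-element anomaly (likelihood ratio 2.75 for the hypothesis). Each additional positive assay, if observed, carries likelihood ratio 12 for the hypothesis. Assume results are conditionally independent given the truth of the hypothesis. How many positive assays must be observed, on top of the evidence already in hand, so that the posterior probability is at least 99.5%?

4

Prior odds = 3/497.
Combined Bayes factor of the evidence already in hand = 1.2 × 2.75 = 3.3.
Odds after that evidence = (3/497) × 3.3 = 99/4970.
Target odds = 0.995/0.005 = 199.
Need 12ⁿ ≥ 199 ÷ (99/4970) = 989030/99.
12³ = 1728 falls short of 989030/99 but 12⁴ = 20736 reaches it, so n = 4.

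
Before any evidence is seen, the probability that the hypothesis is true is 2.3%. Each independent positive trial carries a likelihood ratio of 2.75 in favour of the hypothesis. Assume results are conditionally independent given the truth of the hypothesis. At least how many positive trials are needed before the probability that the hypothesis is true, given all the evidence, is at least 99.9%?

11

Prior odds: 0.023 ÷ 0.977 = 23/977.
Likelihood ratio per positive trial = 2.75.
Target odds: 0.999 ÷ 0.001 = 999.
Require 2.75ⁿ ≥ 999 ÷ (23/977) = 976023/23.
2.75¹⁰ ≈24735.9 falls short of 976023/23 but 2.75¹¹ ≈68023.6 reaches it, so n = 11.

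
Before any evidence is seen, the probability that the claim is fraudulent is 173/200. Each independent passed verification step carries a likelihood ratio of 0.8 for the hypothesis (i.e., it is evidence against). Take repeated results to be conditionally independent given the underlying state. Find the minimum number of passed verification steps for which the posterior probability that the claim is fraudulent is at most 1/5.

Prior odds: 0.865 ÷ 0.135 = 173/27.
Likelihood ratio per passed verification step = 0.8.
Target odds: 0.2 ÷ 0.8 = 0.25.
Require 0.8ⁿ ≤ 0.25 ÷ (173/27) = 27/692.
0.8¹⁴ ≈0.0439805 is still above 27/692 but 0.8¹⁵ ≈0.0351844 is at or below it, so n = 15.

15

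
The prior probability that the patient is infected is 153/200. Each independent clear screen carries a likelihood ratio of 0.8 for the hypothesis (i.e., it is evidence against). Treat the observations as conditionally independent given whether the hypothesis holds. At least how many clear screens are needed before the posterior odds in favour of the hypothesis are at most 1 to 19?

19

Prior odds: 0.765 ÷ 0.235 = 153/47.
Likelihood ratio per clear screen = 0.8.
Target odds = 1/19.
Require 0.8ⁿ ≤ 1/19 ÷ (153/47) = 47/2907.
0.8¹⁸ ≈0.0180144 is still above 47/2907 but 0.8¹⁹ ≈0.0144115 is at or below it, so n = 19.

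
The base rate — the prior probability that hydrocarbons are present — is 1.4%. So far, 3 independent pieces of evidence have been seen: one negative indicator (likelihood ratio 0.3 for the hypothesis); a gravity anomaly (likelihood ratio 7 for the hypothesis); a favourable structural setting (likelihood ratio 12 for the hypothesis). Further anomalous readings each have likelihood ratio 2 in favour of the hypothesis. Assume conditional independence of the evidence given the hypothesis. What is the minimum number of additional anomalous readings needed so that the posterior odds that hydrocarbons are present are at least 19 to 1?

Prior odds = 0.014/0.986 = 7/493.
Combined Bayes factor of the evidence already in hand = 0.3 × 7 × 12 = 25.2.
Odds after that evidence = (7/493) × 25.2 = 882/2465.
Target odds = 19.
Need 2ⁿ ≥ 19 ÷ (882/2465) = 46835/882.
2⁵ = 32 falls short of 46835/882 but 2⁶ = 64 reaches it, so n = 6.

6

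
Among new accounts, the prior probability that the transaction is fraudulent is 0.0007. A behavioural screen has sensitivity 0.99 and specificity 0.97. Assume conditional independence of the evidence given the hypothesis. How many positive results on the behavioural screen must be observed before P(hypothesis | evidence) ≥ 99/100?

Prior odds = 0.0007/0.9993 = 7/9993.
False-positive rate = 1 − 0.97 = 0.03; likelihood ratio of a positive = 0.99/0.03 = 33.
Target odds: 0.99 ÷ 0.01 = 99.
Require 33ⁿ ≥ 99 ÷ (7/9993) = 989307/7.
33³ = 35937 falls short of 989307/7 but 33⁴ = 1185921 reaches it, so n = 4.

4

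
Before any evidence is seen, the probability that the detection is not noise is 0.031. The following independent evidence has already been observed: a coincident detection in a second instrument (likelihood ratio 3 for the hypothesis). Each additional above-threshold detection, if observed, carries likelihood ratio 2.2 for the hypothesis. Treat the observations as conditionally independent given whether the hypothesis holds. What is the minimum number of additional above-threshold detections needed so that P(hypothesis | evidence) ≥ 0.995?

10

Prior odds = 0.031/0.969 = 31/969.
Bayes factor of the evidence already in hand = 3.
Odds after that evidence = (31/969) × 3 = 31/323.
Target odds = 0.995/0.005 = 199.
Need 2.2ⁿ ≥ 199 ÷ (31/323) = 64277/31.
2.2⁹ ≈1207.27 falls short of 64277/31 but 2.2¹⁰ ≈2655.99 reaches it, so n = 10.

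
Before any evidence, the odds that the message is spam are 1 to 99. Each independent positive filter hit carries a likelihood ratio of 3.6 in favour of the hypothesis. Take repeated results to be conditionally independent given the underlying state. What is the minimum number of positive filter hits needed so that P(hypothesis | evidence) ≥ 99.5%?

Prior odds = 1/99.
Likelihood ratio per positive filter hit = 3.6.
Target posterior odds = 0.995/0.005 = 199.
Need (1/99) × 3.6ⁿ ≥ 199, i.e. 3.6ⁿ ≥ 19701.
3.6⁷ = 612220032/78125 falls short of 19701 but 3.6⁸ ≈28211.1 reaches it, so n = 8.

8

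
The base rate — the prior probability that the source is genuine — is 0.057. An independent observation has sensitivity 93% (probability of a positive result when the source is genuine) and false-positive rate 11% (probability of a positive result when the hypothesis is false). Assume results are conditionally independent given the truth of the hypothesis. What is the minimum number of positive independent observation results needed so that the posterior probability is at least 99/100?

Prior odds: 0.057 ÷ 0.943 = 57/943.
Likelihood ratio of a positive result = 0.93/0.11 = 93/11.
Target odds: 0.99 ÷ 0.01 = 99.
Require (93/11)ⁿ ≥ 99 ÷ (57/943) = 31119/19.
(93/11)³ = 804357/1331 falls short of 31119/19 but (93/11)⁴ = 74805201/14641 reaches it, so n = 4.

4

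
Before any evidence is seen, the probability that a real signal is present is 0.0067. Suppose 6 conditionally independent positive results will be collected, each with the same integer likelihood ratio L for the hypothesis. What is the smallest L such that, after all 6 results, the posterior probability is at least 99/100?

Prior odds = 0.0067/0.9933 = 67/9933.
Target odds = 0.99/0.01 = 99.
Need L⁶ ≥ 99 ÷ (67/9933) = 983367/67.
4⁶ = 4096 < 983367/67 ≤ 15625 = 5⁶, so L = 5.

5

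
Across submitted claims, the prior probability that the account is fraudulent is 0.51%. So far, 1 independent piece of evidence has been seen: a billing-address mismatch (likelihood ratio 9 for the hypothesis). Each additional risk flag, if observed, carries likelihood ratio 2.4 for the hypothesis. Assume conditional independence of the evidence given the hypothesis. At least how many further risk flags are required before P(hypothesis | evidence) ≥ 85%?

Prior odds = 0.0051/0.9949 = 51/9949.
Bayes factor of the evidence already in hand = 9.
Odds after that evidence = (51/9949) × 9 = 459/9949.
Target odds = 0.85/0.15 = 17/3.
Need 2.4ⁿ ≥ 17/3 ÷ (459/9949) = 9949/81.
2.4⁵ = 79.62624 falls short of 9949/81 but 2.4⁶ = 2985984/15625 reaches it, so n = 6.

6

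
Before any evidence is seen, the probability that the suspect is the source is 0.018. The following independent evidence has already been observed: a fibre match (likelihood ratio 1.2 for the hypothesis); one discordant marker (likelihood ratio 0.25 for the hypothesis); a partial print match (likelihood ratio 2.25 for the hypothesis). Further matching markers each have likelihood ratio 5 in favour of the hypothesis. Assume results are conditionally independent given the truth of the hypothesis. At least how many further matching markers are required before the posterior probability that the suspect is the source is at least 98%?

Prior odds = 0.018/0.982 = 9/491.
Combined Bayes factor of the evidence already in hand = 1.2 × 0.25 × 2.25 = 0.675.
Odds after that evidence = (9/491) × 0.675 = 243/19640.
Target odds = 0.98/0.02 = 49.
Need 5ⁿ ≥ 49 ÷ (243/19640) = 962360/243.
5⁵ = 3125 falls short of 962360/243 but 5⁶ = 15625 reaches it, so n = 6.

6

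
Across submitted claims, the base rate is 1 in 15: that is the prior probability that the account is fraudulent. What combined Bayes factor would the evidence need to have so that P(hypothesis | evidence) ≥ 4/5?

Prior odds = (1/15)/(14/15) = 1/14.
Target odds = 0.8/0.2 = 4.
Required Bayes factor = 4 ÷ (1/14) = 56.

56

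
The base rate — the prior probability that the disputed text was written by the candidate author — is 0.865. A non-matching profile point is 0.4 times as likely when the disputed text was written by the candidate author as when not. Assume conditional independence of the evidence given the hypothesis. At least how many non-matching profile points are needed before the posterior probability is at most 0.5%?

Prior odds: 0.865 ÷ 0.135 = 173/27.
Likelihood ratio per non-matching profile point = 0.4.
Target posterior odds = 0.005/0.995 = 1/199.
Require 0.4ⁿ ≤ 1/199 ÷ (173/27) = 27/34427.
0.4⁷ = 128/78125 is still above 27/34427 but 0.4⁸ = 256/390625 is at or below it, so n = 8.

8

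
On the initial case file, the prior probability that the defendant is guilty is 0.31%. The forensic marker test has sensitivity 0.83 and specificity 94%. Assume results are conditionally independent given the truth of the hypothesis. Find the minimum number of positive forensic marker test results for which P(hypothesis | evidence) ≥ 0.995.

5

Prior odds: 0.0031 ÷ 0.9969 = 31/9969.
False-positive rate = 1 − 0.94 = 0.06; likelihood ratio of a positive = 0.83/0.06 = 83/6.
Target odds: 0.995 ÷ 0.005 = 199.
Require (83/6)ⁿ ≥ 199 ÷ (31/9969) = 1983831/31.
(83/6)⁴ = 47458321/1296 falls short of 1983831/31 but (83/6)⁵ ≈506564 reaches it, so n = 5.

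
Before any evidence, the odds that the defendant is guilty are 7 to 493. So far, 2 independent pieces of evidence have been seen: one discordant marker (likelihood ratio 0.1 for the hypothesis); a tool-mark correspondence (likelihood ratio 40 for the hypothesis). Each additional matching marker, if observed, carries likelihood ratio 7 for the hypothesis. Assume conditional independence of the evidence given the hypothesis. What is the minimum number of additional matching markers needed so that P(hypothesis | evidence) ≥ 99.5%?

5

Prior odds = 7/493.
Combined Bayes factor of the evidence already in hand = 0.1 × 40 = 4.
Odds after that evidence = (7/493) × 4 = 28/493.
Target odds = 0.995/0.005 = 199.
Need 7ⁿ ≥ 199 ÷ (28/493) = 98107/28.
7⁴ = 2401 falls short of 98107/28 but 7⁵ = 16807 reaches it, so n = 5.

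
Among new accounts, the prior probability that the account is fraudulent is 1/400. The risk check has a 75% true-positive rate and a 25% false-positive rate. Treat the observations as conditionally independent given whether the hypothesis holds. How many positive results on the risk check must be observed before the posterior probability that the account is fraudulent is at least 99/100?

10

Prior odds: 0.0025 ÷ 0.9975 = 1/399.
Likelihood ratio of a positive result = 0.75/0.25 = 3.
Target posterior odds = 0.99/0.01 = 99.
Need (1/399) × 3ⁿ ≥ 99, i.e. 3ⁿ ≥ 39501.
3⁹ = 19683 falls short of 39501 but 3¹⁰ = 59049 reaches it, so n = 10.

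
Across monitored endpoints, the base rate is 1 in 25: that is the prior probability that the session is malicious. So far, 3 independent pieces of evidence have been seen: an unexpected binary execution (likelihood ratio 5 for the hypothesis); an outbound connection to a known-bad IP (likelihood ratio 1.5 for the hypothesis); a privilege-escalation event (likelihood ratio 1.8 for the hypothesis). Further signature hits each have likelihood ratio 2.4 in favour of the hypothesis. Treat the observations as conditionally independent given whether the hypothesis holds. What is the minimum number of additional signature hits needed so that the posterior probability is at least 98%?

6

Prior odds = 0.04/0.96 = 1/24.
Combined Bayes factor of the evidence already in hand = 5 × 1.5 × 1.8 = 13.5.
Odds after that evidence = (1/24) × 13.5 = 0.5625.
Target odds = 0.98/0.02 = 49.
Need 2.4ⁿ ≥ 49 ÷ 0.5625 = 784/9.
2.4⁵ = 79.62624 falls short of 784/9 but 2.4⁶ = 2985984/15625 reaches it, so n = 6.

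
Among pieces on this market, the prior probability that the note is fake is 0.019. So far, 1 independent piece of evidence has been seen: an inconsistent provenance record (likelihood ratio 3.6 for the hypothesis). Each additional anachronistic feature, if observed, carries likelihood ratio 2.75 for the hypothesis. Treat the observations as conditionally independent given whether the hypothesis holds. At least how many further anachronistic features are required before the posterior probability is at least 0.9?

Prior odds = 0.019/0.981 = 19/981.
Bayes factor of the evidence already in hand = 3.6.
Odds after that evidence = (19/981) × 3.6 = 38/545.
Target odds = 0.9/0.1 = 9.
Need 2.75ⁿ ≥ 9 ÷ (38/545) = 4905/38.
2.75⁴ = 57.19140625 falls short of 4905/38 but 2.75⁵ = 161051/1024 reaches it, so n = 5.

5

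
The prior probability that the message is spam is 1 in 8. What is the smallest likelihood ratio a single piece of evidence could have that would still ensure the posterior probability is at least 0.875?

Prior odds = 0.125/0.875 = 1/7.
Target odds = 0.875/0.125 = 7.
Required Bayes factor = 7 ÷ (1/7) = 49.

49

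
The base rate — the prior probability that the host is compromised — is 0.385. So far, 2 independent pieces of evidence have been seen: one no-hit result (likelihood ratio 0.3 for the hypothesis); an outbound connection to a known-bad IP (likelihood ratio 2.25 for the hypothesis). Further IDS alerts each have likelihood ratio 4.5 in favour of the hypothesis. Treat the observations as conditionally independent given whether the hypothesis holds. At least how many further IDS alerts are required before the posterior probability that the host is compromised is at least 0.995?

Prior odds = 0.385/0.615 = 77/123.
Combined Bayes factor of the evidence already in hand = 0.3 × 2.25 = 0.675.
Odds after that evidence = (77/123) × 0.675 = 693/1640.
Target odds = 0.995/0.005 = 199.
Need 4.5ⁿ ≥ 199 ÷ (693/1640) = 326360/693.
4.5⁴ = 410.0625 falls short of 326360/693 but 4.5⁵ = 1845.28125 reaches it, so n = 5.

5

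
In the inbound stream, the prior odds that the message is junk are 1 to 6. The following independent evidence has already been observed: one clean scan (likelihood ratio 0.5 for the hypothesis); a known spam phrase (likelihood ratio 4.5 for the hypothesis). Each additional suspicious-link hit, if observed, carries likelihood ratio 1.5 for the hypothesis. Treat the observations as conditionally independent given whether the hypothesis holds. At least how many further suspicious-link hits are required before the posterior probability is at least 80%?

Prior odds = 1/6.
Combined Bayes factor of the evidence already in hand = 0.5 × 4.5 = 2.25.
Odds after that evidence = (1/6) × 2.25 = 0.375.
Target odds = 0.8/0.2 = 4.
Need 1.5ⁿ ≥ 4 ÷ 0.375 = 32/3.
1.5⁵ = 7.59375 falls short of 32/3 but 1.5⁶ = 11.390625 reaches it, so n = 6.

6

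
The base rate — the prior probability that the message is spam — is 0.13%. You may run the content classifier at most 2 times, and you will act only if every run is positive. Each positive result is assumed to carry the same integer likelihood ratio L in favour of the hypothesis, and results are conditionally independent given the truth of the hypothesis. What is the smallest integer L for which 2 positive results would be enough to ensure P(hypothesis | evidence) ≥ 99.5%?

391

Prior odds = 0.0013/0.9987 = 13/9987.
Target odds = 0.995/0.005 = 199.
Need L² ≥ 199 ÷ (13/9987) = 1987413/13.
390² = 152100 < 1987413/13 ≤ 152881 = 391², so L = 391.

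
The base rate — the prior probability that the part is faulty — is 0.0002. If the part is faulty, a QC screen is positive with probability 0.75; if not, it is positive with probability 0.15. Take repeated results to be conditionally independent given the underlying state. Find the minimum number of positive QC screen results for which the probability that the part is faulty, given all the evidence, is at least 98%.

Prior odds: 0.0002 ÷ 0.9998 = 1/4999.
Likelihood ratio of a positive = 0.75/0.15 = 5.
Target posterior odds = 0.98/0.02 = 49.
Require 5ⁿ ≥ 49 ÷ (1/4999) = 244951.
5⁷ = 78125 falls short of 244951 but 5⁸ = 390625 reaches it, so n = 8.

8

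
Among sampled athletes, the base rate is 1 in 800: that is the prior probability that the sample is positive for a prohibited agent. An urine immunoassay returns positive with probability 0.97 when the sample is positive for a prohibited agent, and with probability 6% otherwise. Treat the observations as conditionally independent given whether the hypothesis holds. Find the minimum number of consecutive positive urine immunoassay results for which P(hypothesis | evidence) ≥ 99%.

Prior odds: 0.00125 ÷ 0.99875 = 1/799.
Likelihood ratio of a positive result = 0.97/0.06 = 97/6.
Target posterior odds = 0.99/0.01 = 99.
Require (97/6)ⁿ ≥ 99 ÷ (1/799) = 79101.
(97/6)⁴ = 88529281/1296 falls short of 79101 but (97/6)⁵ ≈1.10434e+06 reaches it, so n = 5.

5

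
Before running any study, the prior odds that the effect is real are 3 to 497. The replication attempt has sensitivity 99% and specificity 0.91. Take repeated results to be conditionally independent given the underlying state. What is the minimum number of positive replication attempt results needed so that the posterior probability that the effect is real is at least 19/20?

4

Prior odds = 3/497.
False-positive rate = 1 − 0.91 = 0.09; likelihood ratio of a positive = 0.99/0.09 = 11.
Target odds: 0.95 ÷ 0.05 = 19.
Require 11ⁿ ≥ 19 ÷ (3/497) = 9443/3.
11³ = 1331 falls short of 9443/3 but 11⁴ = 14641 reaches it, so n = 4.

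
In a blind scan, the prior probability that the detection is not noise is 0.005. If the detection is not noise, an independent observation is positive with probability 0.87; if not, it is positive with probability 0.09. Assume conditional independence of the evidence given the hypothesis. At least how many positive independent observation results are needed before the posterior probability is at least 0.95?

Prior odds: 0.005 ÷ 0.995 = 1/199.
Likelihood ratio of a positive = 0.87/0.09 = 29/3.
Target odds: 0.95 ÷ 0.05 = 19.
Require (29/3)ⁿ ≥ 19 ÷ (1/199) = 3781.
(29/3)³ = 24389/27 falls short of 3781 but (29/3)⁴ = 707281/81 reaches it, so n = 4.

4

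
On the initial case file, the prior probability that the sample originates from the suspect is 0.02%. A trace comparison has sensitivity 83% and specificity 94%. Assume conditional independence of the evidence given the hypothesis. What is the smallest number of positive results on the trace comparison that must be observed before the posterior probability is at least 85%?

4

Prior odds = 0.0002/0.9998 = 1/4999.
False-positive rate = 1 − 0.94 = 0.06; likelihood ratio of a positive = 0.83/0.06 = 83/6.
Target odds: 0.85 ÷ 0.15 = 17/3.
Need (1/4999) × (83/6)ⁿ ≥ 17/3, i.e. (83/6)ⁿ ≥ 84983/3.
(83/6)³ = 571787/216 falls short of 84983/3 but (83/6)⁴ = 47458321/1296 reaches it, so n = 4.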